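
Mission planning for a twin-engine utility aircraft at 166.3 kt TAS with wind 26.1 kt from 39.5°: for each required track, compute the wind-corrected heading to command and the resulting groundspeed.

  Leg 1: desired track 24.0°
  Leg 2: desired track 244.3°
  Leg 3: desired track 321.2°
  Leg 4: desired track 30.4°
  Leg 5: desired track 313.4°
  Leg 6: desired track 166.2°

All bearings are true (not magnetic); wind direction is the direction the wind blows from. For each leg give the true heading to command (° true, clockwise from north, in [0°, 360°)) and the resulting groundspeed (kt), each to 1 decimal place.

Leg 1: desired track 24.0°; wind correction +2.4° → command heading 26.4°, groundspeed 141.0 kt
Leg 2: desired track 244.3°; wind correction +3.8° → command heading 248.1°, groundspeed 189.6 kt
Leg 3: desired track 321.2°; wind correction +8.8° → command heading 330.0°, groundspeed 159.0 kt
Leg 4: desired track 30.4°; wind correction +1.4° → command heading 31.8°, groundspeed 140.5 kt
Leg 5: desired track 313.4°; wind correction +9.0° → command heading 322.4°, groundspeed 162.5 kt
Leg 6: desired track 166.2°; wind correction -7.2° → command heading 159.0°, groundspeed 180.6 kt

Leg 1: heading=26.4°, groundspeed=141.0 kt
Leg 2: heading=248.1°, groundspeed=189.6 kt
Leg 3: heading=330.0°, groundspeed=159.0 kt
Leg 4: heading=31.8°, groundspeed=140.5 kt
Leg 5: heading=322.4°, groundspeed=162.5 kt
Leg 6: heading=159.0°, groundspeed=180.6 kt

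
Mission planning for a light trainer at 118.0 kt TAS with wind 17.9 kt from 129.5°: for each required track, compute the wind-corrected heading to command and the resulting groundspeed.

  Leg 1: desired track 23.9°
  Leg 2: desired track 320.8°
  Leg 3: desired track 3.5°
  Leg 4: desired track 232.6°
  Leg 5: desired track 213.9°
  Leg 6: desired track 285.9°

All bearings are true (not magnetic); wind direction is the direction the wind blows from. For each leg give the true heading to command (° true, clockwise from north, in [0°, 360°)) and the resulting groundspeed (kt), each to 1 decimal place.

Leg 1: heading=32.3°, groundspeed=121.5 kt
Leg 2: heading=322.5°, groundspeed=135.5 kt
Leg 3: heading=10.5°, groundspeed=127.6 kt
Leg 4: heading=224.1°, groundspeed=120.8 kt
Leg 5: heading=205.2°, groundspeed=114.9 kt
Leg 6: heading=282.4°, groundspeed=134.2 kt

Leg 1: desired track 23.9°; wind correction +8.4° → command heading 32.3°, groundspeed 121.5 kt
Leg 2: desired track 320.8°; wind correction +1.7° → command heading 322.5°, groundspeed 135.5 kt
Leg 3: desired track 3.5°; wind correction +7.0° → command heading 10.5°, groundspeed 127.6 kt
Leg 4: desired track 232.6°; wind correction -8.5° → command heading 224.1°, groundspeed 120.8 kt
Leg 5: desired track 213.9°; wind correction -8.7° → command heading 205.2°, groundspeed 114.9 kt
Leg 6: desired track 285.9°; wind correction -3.5° → command heading 282.4°, groundspeed 134.2 kt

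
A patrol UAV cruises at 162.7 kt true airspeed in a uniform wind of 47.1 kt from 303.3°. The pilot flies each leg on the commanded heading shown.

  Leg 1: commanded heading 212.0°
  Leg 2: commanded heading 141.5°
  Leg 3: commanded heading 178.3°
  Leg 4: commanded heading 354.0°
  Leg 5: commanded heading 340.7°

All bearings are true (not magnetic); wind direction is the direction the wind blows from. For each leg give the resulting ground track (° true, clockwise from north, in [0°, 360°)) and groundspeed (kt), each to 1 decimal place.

Leg 1: track=196.0°, groundspeed=170.4 kt
Leg 2: track=137.4°, groundspeed=208.0 kt
Leg 3: track=166.8°, groundspeed=193.6 kt
Leg 4: track=9.3°, groundspeed=137.8 kt
Leg 5: track=353.6°, groundspeed=128.5 kt

Leg 1: heading 212.0°; drift -16.0° → track 196.0°, groundspeed 170.4 kt
Leg 2: heading 141.5°; drift -4.1° → track 137.4°, groundspeed 208.0 kt
Leg 3: heading 178.3°; drift -11.5° → track 166.8°, groundspeed 193.6 kt
Leg 4: heading 354.0°; drift +15.3° → track 9.3°, groundspeed 137.8 kt
Leg 5: heading 340.7°; drift +12.9° → track 353.6°, groundspeed 128.5 kt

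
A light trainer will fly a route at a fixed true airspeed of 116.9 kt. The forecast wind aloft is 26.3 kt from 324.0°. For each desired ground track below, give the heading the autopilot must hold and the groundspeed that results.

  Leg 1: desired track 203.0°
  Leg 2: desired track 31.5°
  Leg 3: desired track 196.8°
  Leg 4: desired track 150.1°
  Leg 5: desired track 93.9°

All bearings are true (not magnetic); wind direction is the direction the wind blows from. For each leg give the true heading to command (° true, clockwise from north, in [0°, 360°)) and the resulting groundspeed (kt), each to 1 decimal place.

Leg 1: heading=214.1°, groundspeed=128.3 kt
Leg 2: heading=19.5°, groundspeed=104.3 kt
Leg 3: heading=207.1°, groundspeed=130.9 kt
Leg 4: heading=151.5°, groundspeed=143.0 kt
Leg 5: heading=84.0°, groundspeed=132.0 kt

Leg 1: desired track 203.0°; wind correction +11.1° → command heading 214.1°, groundspeed 128.3 kt
Leg 2: desired track 31.5°; wind correction -12.0° → command heading 19.5°, groundspeed 104.3 kt
Leg 3: desired track 196.8°; wind correction +10.3° → command heading 207.1°, groundspeed 130.9 kt
Leg 4: desired track 150.1°; wind correction +1.4° → command heading 151.5°, groundspeed 143.0 kt
Leg 5: desired track 93.9°; wind correction -9.9° → command heading 84.0°, groundspeed 132.0 kt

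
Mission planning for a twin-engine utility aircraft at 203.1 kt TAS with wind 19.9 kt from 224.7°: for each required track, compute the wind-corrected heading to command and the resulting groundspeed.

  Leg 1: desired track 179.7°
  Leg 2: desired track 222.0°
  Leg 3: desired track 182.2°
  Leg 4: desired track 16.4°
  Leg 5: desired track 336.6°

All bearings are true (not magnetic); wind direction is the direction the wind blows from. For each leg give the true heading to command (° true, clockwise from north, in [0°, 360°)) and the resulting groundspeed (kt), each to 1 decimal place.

Leg 1: desired track 179.7°; wind correction +4.0° → command heading 183.7°, groundspeed 188.5 kt
Leg 2: desired track 222.0°; wind correction +0.3° → command heading 222.3°, groundspeed 183.2 kt
Leg 3: desired track 182.2°; wind correction +3.8° → command heading 186.0°, groundspeed 188.0 kt
Leg 4: desired track 16.4°; wind correction -2.7° → command heading 13.7°, groundspeed 220.4 kt
Leg 5: desired track 336.6°; wind correction -5.2° → command heading 331.4°, groundspeed 209.7 kt

Leg 1: heading=183.7°, groundspeed=188.5 kt
Leg 2: heading=222.3°, groundspeed=183.2 kt
Leg 3: heading=186.0°, groundspeed=188.0 kt
Leg 4: heading=13.7°, groundspeed=220.4 kt
Leg 5: heading=331.4°, groundspeed=209.7 kt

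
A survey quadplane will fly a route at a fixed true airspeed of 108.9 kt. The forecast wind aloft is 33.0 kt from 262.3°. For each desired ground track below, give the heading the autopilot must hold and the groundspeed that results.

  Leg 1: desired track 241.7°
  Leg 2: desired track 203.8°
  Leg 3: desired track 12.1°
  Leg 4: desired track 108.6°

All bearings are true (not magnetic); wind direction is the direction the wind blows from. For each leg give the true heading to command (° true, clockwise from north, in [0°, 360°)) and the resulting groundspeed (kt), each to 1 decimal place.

Leg 1: heading=247.8°, groundspeed=77.4 kt
Leg 2: heading=218.8°, groundspeed=88.0 kt
Leg 3: heading=355.5°, groundspeed=115.6 kt
Leg 4: heading=116.3°, groundspeed=137.5 kt

Leg 1: desired track 241.7°; wind correction +6.1° → command heading 247.8°, groundspeed 77.4 kt
Leg 2: desired track 203.8°; wind correction +15.0° → command heading 218.8°, groundspeed 88.0 kt
Leg 3: desired track 12.1°; wind correction -16.6° → command heading 355.5°, groundspeed 115.6 kt
Leg 4: desired track 108.6°; wind correction +7.7° → command heading 116.3°, groundspeed 137.5 kt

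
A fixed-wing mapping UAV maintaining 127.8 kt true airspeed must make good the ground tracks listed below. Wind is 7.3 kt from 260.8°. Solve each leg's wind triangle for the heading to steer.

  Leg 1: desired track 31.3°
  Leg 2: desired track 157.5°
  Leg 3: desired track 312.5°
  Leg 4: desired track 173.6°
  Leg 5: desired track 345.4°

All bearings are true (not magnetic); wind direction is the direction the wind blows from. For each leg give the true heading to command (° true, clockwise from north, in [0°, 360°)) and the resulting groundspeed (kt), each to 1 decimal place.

Leg 1: desired track 31.3°; wind correction -2.5° → command heading 28.8°, groundspeed 132.4 kt
Leg 2: desired track 157.5°; wind correction +3.2° → command heading 160.7°, groundspeed 129.3 kt
Leg 3: desired track 312.5°; wind correction -2.6° → command heading 309.9°, groundspeed 123.1 kt
Leg 4: desired track 173.6°; wind correction +3.3° → command heading 176.9°, groundspeed 127.2 kt
Leg 5: desired track 345.4°; wind correction -3.3° → command heading 342.1°, groundspeed 126.9 kt

Leg 1: heading=28.8°, groundspeed=132.4 kt
Leg 2: heading=160.7°, groundspeed=129.3 kt
Leg 3: heading=309.9°, groundspeed=123.1 kt
Leg 4: heading=176.9°, groundspeed=127.2 kt
Leg 5: heading=342.1°, groundspeed=126.9 kt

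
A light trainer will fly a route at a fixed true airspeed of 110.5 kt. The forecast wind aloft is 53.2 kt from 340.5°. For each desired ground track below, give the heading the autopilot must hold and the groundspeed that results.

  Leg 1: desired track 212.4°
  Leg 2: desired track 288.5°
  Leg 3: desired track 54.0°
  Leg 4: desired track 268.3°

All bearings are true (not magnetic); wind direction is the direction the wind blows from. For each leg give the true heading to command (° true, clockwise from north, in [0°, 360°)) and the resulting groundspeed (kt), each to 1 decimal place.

Leg 1: heading=234.7°, groundspeed=135.1 kt
Leg 2: heading=310.8°, groundspeed=69.5 kt
Leg 3: heading=26.5°, groundspeed=82.9 kt
Leg 4: heading=295.6°, groundspeed=81.9 kt

Leg 1: desired track 212.4°; wind correction +22.3° → command heading 234.7°, groundspeed 135.1 kt
Leg 2: desired track 288.5°; wind correction +22.3° → command heading 310.8°, groundspeed 69.5 kt
Leg 3: desired track 54.0°; wind correction -27.5° → command heading 26.5°, groundspeed 82.9 kt
Leg 4: desired track 268.3°; wind correction +27.3° → command heading 295.6°, groundspeed 81.9 kt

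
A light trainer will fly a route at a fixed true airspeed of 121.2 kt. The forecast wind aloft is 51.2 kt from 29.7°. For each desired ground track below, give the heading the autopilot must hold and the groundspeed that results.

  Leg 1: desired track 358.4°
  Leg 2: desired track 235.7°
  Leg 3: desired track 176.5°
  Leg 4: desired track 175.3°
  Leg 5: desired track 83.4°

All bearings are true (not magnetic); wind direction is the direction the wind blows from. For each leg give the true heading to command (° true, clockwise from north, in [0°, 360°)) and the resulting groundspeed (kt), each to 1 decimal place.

Leg 1: desired track 358.4°; wind correction +12.7° → command heading 11.1°, groundspeed 74.5 kt
Leg 2: desired track 235.7°; wind correction +10.7° → command heading 246.4°, groundspeed 165.1 kt
Leg 3: desired track 176.5°; wind correction -13.4° → command heading 163.1°, groundspeed 160.8 kt
Leg 4: desired track 175.3°; wind correction -13.8° → command heading 161.5°, groundspeed 159.9 kt
Leg 5: desired track 83.4°; wind correction -19.9° → command heading 63.5°, groundspeed 83.6 kt

Leg 1: heading=11.1°, groundspeed=74.5 kt
Leg 2: heading=246.4°, groundspeed=165.1 kt
Leg 3: heading=163.1°, groundspeed=160.8 kt
Leg 4: heading=161.5°, groundspeed=159.9 kt
Leg 5: heading=63.5°, groundspeed=83.6 kt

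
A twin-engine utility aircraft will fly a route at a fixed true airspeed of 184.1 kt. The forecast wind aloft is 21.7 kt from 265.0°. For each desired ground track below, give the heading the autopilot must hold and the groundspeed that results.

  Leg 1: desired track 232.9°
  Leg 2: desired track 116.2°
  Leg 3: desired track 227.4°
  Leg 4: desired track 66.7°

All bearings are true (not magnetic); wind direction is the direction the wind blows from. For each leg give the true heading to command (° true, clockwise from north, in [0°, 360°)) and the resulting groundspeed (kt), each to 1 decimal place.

Leg 1: desired track 232.9°; wind correction +3.6° → command heading 236.5°, groundspeed 165.4 kt
Leg 2: desired track 116.2°; wind correction +3.5° → command heading 119.7°, groundspeed 202.3 kt
Leg 3: desired track 227.4°; wind correction +4.1° → command heading 231.5°, groundspeed 166.4 kt
Leg 4: desired track 66.7°; wind correction -2.1° → command heading 64.6°, groundspeed 204.6 kt

Leg 1: heading=236.5°, groundspeed=165.4 kt
Leg 2: heading=119.7°, groundspeed=202.3 kt
Leg 3: heading=231.5°, groundspeed=166.4 kt
Leg 4: heading=64.6°, groundspeed=204.6 kt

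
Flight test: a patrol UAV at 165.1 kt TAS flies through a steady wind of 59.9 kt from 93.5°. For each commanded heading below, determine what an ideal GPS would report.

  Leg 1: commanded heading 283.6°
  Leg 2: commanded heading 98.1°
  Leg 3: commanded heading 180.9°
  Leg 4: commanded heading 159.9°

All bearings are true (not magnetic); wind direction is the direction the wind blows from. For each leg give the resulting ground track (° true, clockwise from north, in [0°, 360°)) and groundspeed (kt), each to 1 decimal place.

Leg 1: track=280.9°, groundspeed=224.3 kt
Leg 2: track=100.7°, groundspeed=105.5 kt
Leg 3: track=201.1°, groundspeed=173.1 kt
Leg 4: track=181.2°, groundspeed=151.4 kt

Leg 1: heading 283.6°; drift -2.7° → track 280.9°, groundspeed 224.3 kt
Leg 2: heading 98.1°; drift +2.6° → track 100.7°, groundspeed 105.5 kt
Leg 3: heading 180.9°; drift +20.2° → track 201.1°, groundspeed 173.1 kt
Leg 4: heading 159.9°; drift +21.3° → track 181.2°, groundspeed 151.4 kt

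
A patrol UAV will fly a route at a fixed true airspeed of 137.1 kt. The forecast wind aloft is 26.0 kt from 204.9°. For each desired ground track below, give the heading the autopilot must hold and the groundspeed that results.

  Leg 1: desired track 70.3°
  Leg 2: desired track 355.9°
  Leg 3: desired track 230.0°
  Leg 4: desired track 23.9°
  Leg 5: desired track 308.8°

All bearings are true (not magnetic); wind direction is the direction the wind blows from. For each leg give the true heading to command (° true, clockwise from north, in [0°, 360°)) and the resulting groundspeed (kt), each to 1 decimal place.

Leg 1: desired track 70.3°; wind correction +7.8° → command heading 78.1°, groundspeed 154.1 kt
Leg 2: desired track 355.9°; wind correction -5.3° → command heading 350.6°, groundspeed 159.3 kt
Leg 3: desired track 230.0°; wind correction -4.6° → command heading 225.4°, groundspeed 113.1 kt
Leg 4: desired track 23.9°; wind correction -0.2° → command heading 23.7°, groundspeed 163.1 kt
Leg 5: desired track 308.8°; wind correction -10.6° → command heading 298.2°, groundspeed 141.0 kt

Leg 1: heading=78.1°, groundspeed=154.1 kt
Leg 2: heading=350.6°, groundspeed=159.3 kt
Leg 3: heading=225.4°, groundspeed=113.1 kt
Leg 4: heading=23.7°, groundspeed=163.1 kt
Leg 5: heading=298.2°, groundspeed=141.0 kt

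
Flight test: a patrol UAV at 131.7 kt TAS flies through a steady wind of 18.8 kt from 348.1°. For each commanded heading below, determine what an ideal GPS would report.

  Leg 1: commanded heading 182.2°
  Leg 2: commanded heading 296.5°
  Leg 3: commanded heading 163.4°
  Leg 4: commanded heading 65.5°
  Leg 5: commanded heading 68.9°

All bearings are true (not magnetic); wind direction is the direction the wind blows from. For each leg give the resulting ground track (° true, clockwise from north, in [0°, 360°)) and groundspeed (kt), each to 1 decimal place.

Leg 1: heading 182.2°; drift -1.7° → track 180.5°, groundspeed 150.0 kt
Leg 2: heading 296.5°; drift -7.0° → track 289.5°, groundspeed 120.9 kt
Leg 3: heading 163.4°; drift +0.6° → track 164.0°, groundspeed 150.4 kt
Leg 4: heading 65.5°; drift +8.2° → track 73.7°, groundspeed 128.9 kt
Leg 5: heading 68.9°; drift +8.2° → track 77.1°, groundspeed 130.0 kt

Leg 1: track=180.5°, groundspeed=150.0 kt
Leg 2: track=289.5°, groundspeed=120.9 kt
Leg 3: track=164.0°, groundspeed=150.4 kt
Leg 4: track=73.7°, groundspeed=128.9 kt
Leg 5: track=77.1°, groundspeed=130.0 kt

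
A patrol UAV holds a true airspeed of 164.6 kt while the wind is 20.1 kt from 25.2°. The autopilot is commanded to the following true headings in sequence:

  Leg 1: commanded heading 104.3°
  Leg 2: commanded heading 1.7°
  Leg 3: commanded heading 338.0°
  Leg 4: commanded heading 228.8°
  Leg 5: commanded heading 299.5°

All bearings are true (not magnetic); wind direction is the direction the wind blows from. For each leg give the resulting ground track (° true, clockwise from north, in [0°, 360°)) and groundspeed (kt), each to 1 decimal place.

Leg 1: track=111.3°, groundspeed=162.0 kt
Leg 2: track=358.6°, groundspeed=146.4 kt
Leg 3: track=332.4°, groundspeed=151.7 kt
Leg 4: track=226.3°, groundspeed=183.2 kt
Leg 5: track=292.5°, groundspeed=164.3 kt

Leg 1: heading 104.3°; drift +7.0° → track 111.3°, groundspeed 162.0 kt
Leg 2: heading 1.7°; drift -3.1° → track 358.6°, groundspeed 146.4 kt
Leg 3: heading 338.0°; drift -5.6° → track 332.4°, groundspeed 151.7 kt
Leg 4: heading 228.8°; drift -2.5° → track 226.3°, groundspeed 183.2 kt
Leg 5: heading 299.5°; drift -7.0° → track 292.5°, groundspeed 164.3 kt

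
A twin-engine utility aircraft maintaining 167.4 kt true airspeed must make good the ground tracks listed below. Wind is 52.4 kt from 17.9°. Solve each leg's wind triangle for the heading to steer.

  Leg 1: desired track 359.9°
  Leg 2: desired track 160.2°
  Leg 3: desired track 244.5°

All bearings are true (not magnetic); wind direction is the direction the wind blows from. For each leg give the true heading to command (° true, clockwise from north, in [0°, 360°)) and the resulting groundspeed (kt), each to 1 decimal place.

Leg 1: desired track 359.9°; wind correction +5.6° → command heading 5.5°, groundspeed 116.8 kt
Leg 2: desired track 160.2°; wind correction -11.0° → command heading 149.2°, groundspeed 205.8 kt
Leg 3: desired track 244.5°; wind correction +13.1° → command heading 257.6°, groundspeed 199.0 kt

Leg 1: heading=5.5°, groundspeed=116.8 kt
Leg 2: heading=149.2°, groundspeed=205.8 kt
Leg 3: heading=257.6°, groundspeed=199.0 kt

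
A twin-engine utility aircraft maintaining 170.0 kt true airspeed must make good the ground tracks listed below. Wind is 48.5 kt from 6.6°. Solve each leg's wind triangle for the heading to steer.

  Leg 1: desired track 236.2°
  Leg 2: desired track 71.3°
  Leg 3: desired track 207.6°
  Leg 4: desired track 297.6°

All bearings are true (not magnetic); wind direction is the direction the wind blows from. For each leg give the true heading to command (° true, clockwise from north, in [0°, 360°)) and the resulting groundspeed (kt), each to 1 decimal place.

Leg 1: desired track 236.2°; wind correction +12.5° → command heading 248.7°, groundspeed 197.4 kt
Leg 2: desired track 71.3°; wind correction -14.9° → command heading 56.4°, groundspeed 143.5 kt
Leg 3: desired track 207.6°; wind correction +5.9° → command heading 213.5°, groundspeed 214.4 kt
Leg 4: desired track 297.6°; wind correction +15.4° → command heading 313.0°, groundspeed 146.5 kt

Leg 1: heading=248.7°, groundspeed=197.4 kt
Leg 2: heading=56.4°, groundspeed=143.5 kt
Leg 3: heading=213.5°, groundspeed=214.4 kt
Leg 4: heading=313.0°, groundspeed=146.5 kt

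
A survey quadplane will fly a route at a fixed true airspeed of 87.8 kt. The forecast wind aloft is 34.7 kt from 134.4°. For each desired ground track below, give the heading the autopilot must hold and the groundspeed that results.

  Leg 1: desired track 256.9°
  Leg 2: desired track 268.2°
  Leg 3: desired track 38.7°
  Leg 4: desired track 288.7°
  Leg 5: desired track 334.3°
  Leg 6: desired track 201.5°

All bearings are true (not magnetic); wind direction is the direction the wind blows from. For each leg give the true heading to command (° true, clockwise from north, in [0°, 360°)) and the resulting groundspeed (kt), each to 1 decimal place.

Leg 1: heading=237.4°, groundspeed=101.4 kt
Leg 2: heading=251.6°, groundspeed=108.2 kt
Leg 3: heading=61.9°, groundspeed=84.2 kt
Leg 4: heading=278.8°, groundspeed=117.8 kt
Leg 5: heading=342.0°, groundspeed=119.6 kt
Leg 6: heading=180.1°, groundspeed=68.3 kt

Leg 1: desired track 256.9°; wind correction -19.5° → command heading 237.4°, groundspeed 101.4 kt
Leg 2: desired track 268.2°; wind correction -16.6° → command heading 251.6°, groundspeed 108.2 kt
Leg 3: desired track 38.7°; wind correction +23.2° → command heading 61.9°, groundspeed 84.2 kt
Leg 4: desired track 288.7°; wind correction -9.9° → command heading 278.8°, groundspeed 117.8 kt
Leg 5: desired track 334.3°; wind correction +7.7° → command heading 342.0°, groundspeed 119.6 kt
Leg 6: desired track 201.5°; wind correction -21.4° → command heading 180.1°, groundspeed 68.3 kt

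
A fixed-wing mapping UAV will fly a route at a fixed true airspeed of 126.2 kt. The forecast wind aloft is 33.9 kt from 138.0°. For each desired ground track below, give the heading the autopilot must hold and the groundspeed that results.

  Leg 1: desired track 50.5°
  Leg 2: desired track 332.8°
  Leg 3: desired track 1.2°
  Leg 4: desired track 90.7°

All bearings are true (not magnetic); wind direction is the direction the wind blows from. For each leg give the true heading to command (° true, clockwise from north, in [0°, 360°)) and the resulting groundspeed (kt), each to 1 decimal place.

Leg 1: heading=66.1°, groundspeed=120.1 kt
Leg 2: heading=336.7°, groundspeed=158.7 kt
Leg 3: heading=11.8°, groundspeed=148.8 kt
Leg 4: heading=102.1°, groundspeed=100.7 kt

Leg 1: desired track 50.5°; wind correction +15.6° → command heading 66.1°, groundspeed 120.1 kt
Leg 2: desired track 332.8°; wind correction +3.9° → command heading 336.7°, groundspeed 158.7 kt
Leg 3: desired track 1.2°; wind correction +10.6° → command heading 11.8°, groundspeed 148.8 kt
Leg 4: desired track 90.7°; wind correction +11.4° → command heading 102.1°, groundspeed 100.7 kt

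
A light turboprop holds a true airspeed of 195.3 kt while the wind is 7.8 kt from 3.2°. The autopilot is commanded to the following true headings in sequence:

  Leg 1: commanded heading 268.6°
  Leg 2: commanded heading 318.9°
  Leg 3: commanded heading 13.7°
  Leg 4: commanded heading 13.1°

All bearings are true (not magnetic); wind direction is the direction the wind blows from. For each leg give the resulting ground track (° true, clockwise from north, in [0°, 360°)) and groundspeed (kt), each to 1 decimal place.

Leg 1: heading 268.6°; drift -2.3° → track 266.3°, groundspeed 196.1 kt
Leg 2: heading 318.9°; drift -1.6° → track 317.3°, groundspeed 189.8 kt
Leg 3: heading 13.7°; drift +0.4° → track 14.1°, groundspeed 187.6 kt
Leg 4: heading 13.1°; drift +0.4° → track 13.5°, groundspeed 187.6 kt

Leg 1: track=266.3°, groundspeed=196.1 kt
Leg 2: track=317.3°, groundspeed=189.8 kt
Leg 3: track=14.1°, groundspeed=187.6 kt
Leg 4: track=13.5°, groundspeed=187.6 kt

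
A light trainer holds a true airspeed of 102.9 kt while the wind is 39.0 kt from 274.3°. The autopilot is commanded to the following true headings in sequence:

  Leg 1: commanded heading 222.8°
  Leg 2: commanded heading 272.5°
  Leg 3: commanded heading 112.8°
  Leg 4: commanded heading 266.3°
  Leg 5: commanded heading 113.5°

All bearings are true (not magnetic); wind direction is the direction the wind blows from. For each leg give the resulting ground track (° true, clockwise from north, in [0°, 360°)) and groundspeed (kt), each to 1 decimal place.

Leg 1: track=201.6°, groundspeed=84.3 kt
Leg 2: track=271.4°, groundspeed=63.9 kt
Leg 3: track=107.7°, groundspeed=140.4 kt
Leg 4: track=261.5°, groundspeed=64.5 kt
Leg 5: track=108.3°, groundspeed=140.3 kt

Leg 1: heading 222.8°; drift -21.2° → track 201.6°, groundspeed 84.3 kt
Leg 2: heading 272.5°; drift -1.1° → track 271.4°, groundspeed 63.9 kt
Leg 3: heading 112.8°; drift -5.1° → track 107.7°, groundspeed 140.4 kt
Leg 4: heading 266.3°; drift -4.8° → track 261.5°, groundspeed 64.5 kt
Leg 5: heading 113.5°; drift -5.2° → track 108.3°, groundspeed 140.3 kt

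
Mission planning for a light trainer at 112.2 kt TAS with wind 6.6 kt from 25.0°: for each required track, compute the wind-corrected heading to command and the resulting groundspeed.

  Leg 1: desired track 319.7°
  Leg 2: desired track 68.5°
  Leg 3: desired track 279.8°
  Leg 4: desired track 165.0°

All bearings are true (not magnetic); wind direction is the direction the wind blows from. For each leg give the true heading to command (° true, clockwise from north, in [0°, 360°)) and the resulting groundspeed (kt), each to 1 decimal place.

Leg 1: desired track 319.7°; wind correction +3.1° → command heading 322.8°, groundspeed 109.3 kt
Leg 2: desired track 68.5°; wind correction -2.3° → command heading 66.2°, groundspeed 107.3 kt
Leg 3: desired track 279.8°; wind correction +3.3° → command heading 283.1°, groundspeed 113.7 kt
Leg 4: desired track 165.0°; wind correction -2.2° → command heading 162.8°, groundspeed 117.2 kt

Leg 1: heading=322.8°, groundspeed=109.3 kt
Leg 2: heading=66.2°, groundspeed=107.3 kt
Leg 3: heading=283.1°, groundspeed=113.7 kt
Leg 4: heading=162.8°, groundspeed=117.2 kt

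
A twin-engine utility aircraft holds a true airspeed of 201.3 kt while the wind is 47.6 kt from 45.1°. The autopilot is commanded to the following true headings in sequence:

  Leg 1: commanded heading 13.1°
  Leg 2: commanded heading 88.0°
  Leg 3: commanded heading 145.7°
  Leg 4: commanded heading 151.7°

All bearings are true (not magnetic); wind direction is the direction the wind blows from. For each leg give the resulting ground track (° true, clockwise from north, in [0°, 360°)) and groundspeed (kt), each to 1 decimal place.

Leg 1: track=4.2°, groundspeed=162.9 kt
Leg 2: track=99.0°, groundspeed=169.6 kt
Leg 3: track=158.3°, groundspeed=215.2 kt
Leg 4: track=163.7°, groundspeed=219.7 kt

Leg 1: heading 13.1°; drift -8.9° → track 4.2°, groundspeed 162.9 kt
Leg 2: heading 88.0°; drift +11.0° → track 99.0°, groundspeed 169.6 kt
Leg 3: heading 145.7°; drift +12.6° → track 158.3°, groundspeed 215.2 kt
Leg 4: heading 151.7°; drift +12.0° → track 163.7°, groundspeed 219.7 kt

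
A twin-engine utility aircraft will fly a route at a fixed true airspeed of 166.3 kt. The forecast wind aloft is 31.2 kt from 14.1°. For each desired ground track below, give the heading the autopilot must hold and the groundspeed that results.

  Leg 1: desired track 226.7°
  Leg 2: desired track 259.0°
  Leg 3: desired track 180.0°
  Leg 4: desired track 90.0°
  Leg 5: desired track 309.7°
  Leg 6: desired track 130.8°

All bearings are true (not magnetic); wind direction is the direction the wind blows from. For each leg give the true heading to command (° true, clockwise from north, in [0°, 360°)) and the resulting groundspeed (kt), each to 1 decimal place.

Leg 1: desired track 226.7°; wind correction +5.8° → command heading 232.5°, groundspeed 191.7 kt
Leg 2: desired track 259.0°; wind correction +9.8° → command heading 268.8°, groundspeed 177.1 kt
Leg 3: desired track 180.0°; wind correction -2.6° → command heading 177.4°, groundspeed 196.4 kt
Leg 4: desired track 90.0°; wind correction -10.5° → command heading 79.5°, groundspeed 155.9 kt
Leg 5: desired track 309.7°; wind correction +9.7° → command heading 319.4°, groundspeed 150.4 kt
Leg 6: desired track 130.8°; wind correction -9.6° → command heading 121.2°, groundspeed 178.0 kt

Leg 1: heading=232.5°, groundspeed=191.7 kt
Leg 2: heading=268.8°, groundspeed=177.1 kt
Leg 3: heading=177.4°, groundspeed=196.4 kt
Leg 4: heading=79.5°, groundspeed=155.9 kt
Leg 5: heading=319.4°, groundspeed=150.4 kt
Leg 6: heading=121.2°, groundspeed=178.0 kt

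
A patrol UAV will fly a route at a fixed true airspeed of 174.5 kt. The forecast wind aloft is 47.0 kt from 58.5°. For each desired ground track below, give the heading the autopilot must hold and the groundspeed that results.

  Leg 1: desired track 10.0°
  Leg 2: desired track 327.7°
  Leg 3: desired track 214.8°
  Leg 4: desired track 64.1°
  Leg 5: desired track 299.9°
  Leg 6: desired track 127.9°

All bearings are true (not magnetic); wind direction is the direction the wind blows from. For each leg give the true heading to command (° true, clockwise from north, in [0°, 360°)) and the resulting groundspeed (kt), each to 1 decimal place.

Leg 1: desired track 10.0°; wind correction +11.6° → command heading 21.6°, groundspeed 139.8 kt
Leg 2: desired track 327.7°; wind correction +15.6° → command heading 343.3°, groundspeed 168.7 kt
Leg 3: desired track 214.8°; wind correction -6.2° → command heading 208.6°, groundspeed 216.5 kt
Leg 4: desired track 64.1°; wind correction -1.5° → command heading 62.6°, groundspeed 127.7 kt
Leg 5: desired track 299.9°; wind correction +13.7° → command heading 313.6°, groundspeed 192.0 kt
Leg 6: desired track 127.9°; wind correction -14.6° → command heading 113.3°, groundspeed 152.3 kt

Leg 1: heading=21.6°, groundspeed=139.8 kt
Leg 2: heading=343.3°, groundspeed=168.7 kt
Leg 3: heading=208.6°, groundspeed=216.5 kt
Leg 4: heading=62.6°, groundspeed=127.7 kt
Leg 5: heading=313.6°, groundspeed=192.0 kt
Leg 6: heading=113.3°, groundspeed=152.3 kt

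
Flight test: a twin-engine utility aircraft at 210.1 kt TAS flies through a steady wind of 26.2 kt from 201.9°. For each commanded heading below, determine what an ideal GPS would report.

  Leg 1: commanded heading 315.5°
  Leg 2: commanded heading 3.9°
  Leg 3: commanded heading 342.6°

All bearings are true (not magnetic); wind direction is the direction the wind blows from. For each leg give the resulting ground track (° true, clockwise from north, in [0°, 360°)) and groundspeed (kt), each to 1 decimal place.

Leg 1: heading 315.5°; drift +6.2° → track 321.7°, groundspeed 221.9 kt
Leg 2: heading 3.9°; drift +2.0° → track 5.9°, groundspeed 235.2 kt
Leg 3: heading 342.6°; drift +4.1° → track 346.7°, groundspeed 231.0 kt

Leg 1: track=321.7°, groundspeed=221.9 kt
Leg 2: track=5.9°, groundspeed=235.2 kt
Leg 3: track=346.7°, groundspeed=231.0 kt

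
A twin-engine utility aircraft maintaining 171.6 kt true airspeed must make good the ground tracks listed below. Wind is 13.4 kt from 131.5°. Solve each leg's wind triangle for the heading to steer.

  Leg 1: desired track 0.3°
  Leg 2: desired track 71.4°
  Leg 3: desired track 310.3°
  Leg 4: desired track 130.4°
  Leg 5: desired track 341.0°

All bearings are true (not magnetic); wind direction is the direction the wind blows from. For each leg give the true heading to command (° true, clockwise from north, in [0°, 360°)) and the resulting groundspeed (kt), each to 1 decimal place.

Leg 1: desired track 0.3°; wind correction +3.4° → command heading 3.7°, groundspeed 180.1 kt
Leg 2: desired track 71.4°; wind correction +3.9° → command heading 75.3°, groundspeed 164.5 kt
Leg 3: desired track 310.3°; wind correction -0.1° → command heading 310.2°, groundspeed 185.0 kt
Leg 4: desired track 130.4°; wind correction +0.1° → command heading 130.5°, groundspeed 158.2 kt
Leg 5: desired track 341.0°; wind correction +2.2° → command heading 343.2°, groundspeed 183.1 kt

Leg 1: heading=3.7°, groundspeed=180.1 kt
Leg 2: heading=75.3°, groundspeed=164.5 kt
Leg 3: heading=310.2°, groundspeed=185.0 kt
Leg 4: heading=130.5°, groundspeed=158.2 kt
Leg 5: heading=343.2°, groundspeed=183.1 kt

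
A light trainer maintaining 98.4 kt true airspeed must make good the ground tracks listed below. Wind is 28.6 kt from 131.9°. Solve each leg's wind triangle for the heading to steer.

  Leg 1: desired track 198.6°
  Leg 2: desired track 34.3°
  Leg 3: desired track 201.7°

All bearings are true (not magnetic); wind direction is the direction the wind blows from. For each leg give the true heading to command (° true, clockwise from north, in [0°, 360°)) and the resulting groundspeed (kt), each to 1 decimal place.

Leg 1: desired track 198.6°; wind correction -15.5° → command heading 183.1°, groundspeed 83.5 kt
Leg 2: desired track 34.3°; wind correction +16.7° → command heading 51.0°, groundspeed 98.0 kt
Leg 3: desired track 201.7°; wind correction -15.8° → command heading 185.9°, groundspeed 84.8 kt

Leg 1: heading=183.1°, groundspeed=83.5 kt
Leg 2: heading=51.0°, groundspeed=98.0 kt
Leg 3: heading=185.9°, groundspeed=84.8 kt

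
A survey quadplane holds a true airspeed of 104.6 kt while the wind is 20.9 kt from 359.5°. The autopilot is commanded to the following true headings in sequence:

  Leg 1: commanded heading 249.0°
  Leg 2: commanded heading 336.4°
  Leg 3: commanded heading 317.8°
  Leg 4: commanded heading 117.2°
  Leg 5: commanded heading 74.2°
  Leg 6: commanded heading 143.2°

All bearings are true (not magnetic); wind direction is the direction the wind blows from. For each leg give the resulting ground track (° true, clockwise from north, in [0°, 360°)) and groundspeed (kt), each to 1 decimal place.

Leg 1: heading 249.0°; drift -9.9° → track 239.1°, groundspeed 113.6 kt
Leg 2: heading 336.4°; drift -5.5° → track 330.9°, groundspeed 85.8 kt
Leg 3: heading 317.8°; drift -8.9° → track 308.9°, groundspeed 90.1 kt
Leg 4: heading 117.2°; drift +9.2° → track 126.4°, groundspeed 115.8 kt
Leg 5: heading 74.2°; drift +11.5° → track 85.7°, groundspeed 101.1 kt
Leg 6: heading 143.2°; drift +5.8° → track 149.0°, groundspeed 122.1 kt

Leg 1: track=239.1°, groundspeed=113.6 kt
Leg 2: track=330.9°, groundspeed=85.8 kt
Leg 3: track=308.9°, groundspeed=90.1 kt
Leg 4: track=126.4°, groundspeed=115.8 kt
Leg 5: track=85.7°, groundspeed=101.1 kt
Leg 6: track=149.0°, groundspeed=122.1 kt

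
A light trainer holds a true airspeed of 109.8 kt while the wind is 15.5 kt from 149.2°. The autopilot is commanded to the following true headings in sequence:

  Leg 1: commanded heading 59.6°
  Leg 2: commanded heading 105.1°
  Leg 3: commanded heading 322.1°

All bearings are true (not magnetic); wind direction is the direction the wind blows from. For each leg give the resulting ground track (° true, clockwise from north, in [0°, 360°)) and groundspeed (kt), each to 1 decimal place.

Leg 1: track=51.6°, groundspeed=110.8 kt
Leg 2: track=98.9°, groundspeed=99.3 kt
Leg 3: track=323.0°, groundspeed=125.2 kt

Leg 1: heading 59.6°; drift -8.0° → track 51.6°, groundspeed 110.8 kt
Leg 2: heading 105.1°; drift -6.2° → track 98.9°, groundspeed 99.3 kt
Leg 3: heading 322.1°; drift +0.9° → track 323.0°, groundspeed 125.2 kt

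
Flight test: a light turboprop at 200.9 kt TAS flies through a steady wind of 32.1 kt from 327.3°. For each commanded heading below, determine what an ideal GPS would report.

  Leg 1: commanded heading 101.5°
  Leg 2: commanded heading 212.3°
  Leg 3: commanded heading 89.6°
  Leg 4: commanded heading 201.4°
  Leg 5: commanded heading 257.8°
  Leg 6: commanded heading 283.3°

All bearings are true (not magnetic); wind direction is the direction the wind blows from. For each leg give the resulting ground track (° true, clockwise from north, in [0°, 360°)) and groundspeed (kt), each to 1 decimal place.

Leg 1: track=107.4°, groundspeed=224.5 kt
Leg 2: track=204.6°, groundspeed=216.4 kt
Leg 3: track=96.7°, groundspeed=219.7 kt
Leg 4: track=194.7°, groundspeed=221.3 kt
Leg 5: track=248.8°, groundspeed=192.0 kt
Leg 6: track=276.2°, groundspeed=179.2 kt

Leg 1: heading 101.5°; drift +5.9° → track 107.4°, groundspeed 224.5 kt
Leg 2: heading 212.3°; drift -7.7° → track 204.6°, groundspeed 216.4 kt
Leg 3: heading 89.6°; drift +7.1° → track 96.7°, groundspeed 219.7 kt
Leg 4: heading 201.4°; drift -6.7° → track 194.7°, groundspeed 221.3 kt
Leg 5: heading 257.8°; drift -9.0° → track 248.8°, groundspeed 192.0 kt
Leg 6: heading 283.3°; drift -7.1° → track 276.2°, groundspeed 179.2 kt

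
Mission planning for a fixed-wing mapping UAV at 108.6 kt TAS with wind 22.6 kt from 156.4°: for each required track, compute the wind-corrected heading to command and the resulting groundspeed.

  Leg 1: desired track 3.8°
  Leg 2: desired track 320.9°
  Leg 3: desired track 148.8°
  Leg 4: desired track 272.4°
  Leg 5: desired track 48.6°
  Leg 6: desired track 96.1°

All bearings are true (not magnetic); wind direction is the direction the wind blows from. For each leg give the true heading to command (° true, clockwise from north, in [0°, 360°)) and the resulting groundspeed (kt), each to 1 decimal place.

Leg 1: desired track 3.8°; wind correction +5.5° → command heading 9.3°, groundspeed 128.2 kt
Leg 2: desired track 320.9°; wind correction -3.2° → command heading 317.7°, groundspeed 130.2 kt
Leg 3: desired track 148.8°; wind correction +1.6° → command heading 150.4°, groundspeed 86.2 kt
Leg 4: desired track 272.4°; wind correction -10.8° → command heading 261.6°, groundspeed 116.6 kt
Leg 5: desired track 48.6°; wind correction +11.4° → command heading 60.0°, groundspeed 113.4 kt
Leg 6: desired track 96.1°; wind correction +10.4° → command heading 106.5°, groundspeed 95.6 kt

Leg 1: heading=9.3°, groundspeed=128.2 kt
Leg 2: heading=317.7°, groundspeed=130.2 kt
Leg 3: heading=150.4°, groundspeed=86.2 kt
Leg 4: heading=261.6°, groundspeed=116.6 kt
Leg 5: heading=60.0°, groundspeed=113.4 kt
Leg 6: heading=106.5°, groundspeed=95.6 kt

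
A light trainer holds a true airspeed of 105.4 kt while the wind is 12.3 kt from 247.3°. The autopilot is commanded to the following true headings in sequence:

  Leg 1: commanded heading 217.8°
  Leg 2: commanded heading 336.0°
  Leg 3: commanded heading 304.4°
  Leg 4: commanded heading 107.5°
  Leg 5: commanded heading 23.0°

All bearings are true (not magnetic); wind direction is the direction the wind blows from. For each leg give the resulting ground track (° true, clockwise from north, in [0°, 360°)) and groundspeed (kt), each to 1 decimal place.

Leg 1: heading 217.8°; drift -3.7° → track 214.1°, groundspeed 94.9 kt
Leg 2: heading 336.0°; drift +6.7° → track 342.7°, groundspeed 105.8 kt
Leg 3: heading 304.4°; drift +6.0° → track 310.4°, groundspeed 99.3 kt
Leg 4: heading 107.5°; drift -4.0° → track 103.5°, groundspeed 115.1 kt
Leg 5: heading 23.0°; drift +4.3° → track 27.3°, groundspeed 114.5 kt

Leg 1: track=214.1°, groundspeed=94.9 kt
Leg 2: track=342.7°, groundspeed=105.8 kt
Leg 3: track=310.4°, groundspeed=99.3 kt
Leg 4: track=103.5°, groundspeed=115.1 kt
Leg 5: track=27.3°, groundspeed=114.5 kt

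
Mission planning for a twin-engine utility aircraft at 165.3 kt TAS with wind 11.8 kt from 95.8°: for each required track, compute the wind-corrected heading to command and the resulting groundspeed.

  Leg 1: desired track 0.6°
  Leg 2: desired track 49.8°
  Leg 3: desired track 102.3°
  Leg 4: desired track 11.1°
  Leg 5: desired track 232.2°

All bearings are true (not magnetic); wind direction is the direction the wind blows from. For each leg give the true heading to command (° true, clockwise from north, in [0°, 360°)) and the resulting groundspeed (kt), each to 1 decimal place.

Leg 1: desired track 0.6°; wind correction +4.1° → command heading 4.7°, groundspeed 166.0 kt
Leg 2: desired track 49.8°; wind correction +2.9° → command heading 52.7°, groundspeed 156.9 kt
Leg 3: desired track 102.3°; wind correction -0.5° → command heading 101.8°, groundspeed 153.6 kt
Leg 4: desired track 11.1°; wind correction +4.1° → command heading 15.2°, groundspeed 163.8 kt
Leg 5: desired track 232.2°; wind correction -2.8° → command heading 229.4°, groundspeed 173.6 kt

Leg 1: heading=4.7°, groundspeed=166.0 kt
Leg 2: heading=52.7°, groundspeed=156.9 kt
Leg 3: heading=101.8°, groundspeed=153.6 kt
Leg 4: heading=15.2°, groundspeed=163.8 kt
Leg 5: heading=229.4°, groundspeed=173.6 kt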